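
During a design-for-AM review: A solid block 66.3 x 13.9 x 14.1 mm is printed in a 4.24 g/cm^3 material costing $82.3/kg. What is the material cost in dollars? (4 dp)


V = 66.3 * 13.9 * 14.1 = 12994.137 mm^3 = 12.994137 cm^3
Mass = 12.994137 * 4.24 / 1000 = 0.05509514 kg
Cost = 0.05509514 * 82.3 = 4.5343 $


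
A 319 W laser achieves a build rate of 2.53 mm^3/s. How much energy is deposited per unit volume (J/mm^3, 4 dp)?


SE = 319 / 2.53 = 126.087 J/mm^3


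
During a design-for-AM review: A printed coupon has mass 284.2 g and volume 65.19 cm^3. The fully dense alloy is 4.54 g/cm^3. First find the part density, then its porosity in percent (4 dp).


rho_part = 284.2 / 65.19 = 4.35956435 g/cm^3
Porosity = (1 - 4.35956435/4.54)*100 = 3.9744 %


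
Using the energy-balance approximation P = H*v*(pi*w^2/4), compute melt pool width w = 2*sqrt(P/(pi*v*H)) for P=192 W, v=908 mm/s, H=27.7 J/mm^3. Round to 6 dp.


w = 2*sqrt(192/(pi*908*27.7)) = 0.098588 mm


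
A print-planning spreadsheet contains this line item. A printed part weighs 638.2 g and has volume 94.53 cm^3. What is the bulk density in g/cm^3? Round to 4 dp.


rho = 638.2 / 94.53 = 6.7513 g/cm^3


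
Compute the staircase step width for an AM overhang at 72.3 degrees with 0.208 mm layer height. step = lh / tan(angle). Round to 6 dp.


step = 0.208 / tan(72.3) = 0.066381 mm


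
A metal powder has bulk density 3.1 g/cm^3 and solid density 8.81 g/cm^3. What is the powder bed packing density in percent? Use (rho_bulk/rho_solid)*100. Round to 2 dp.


Packing = (3.1/8.81)*100 = 35.19 %


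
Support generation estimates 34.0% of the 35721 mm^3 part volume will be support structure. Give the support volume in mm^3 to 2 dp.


V_support = 35721 * 0.34 = 12145.14 mm^3


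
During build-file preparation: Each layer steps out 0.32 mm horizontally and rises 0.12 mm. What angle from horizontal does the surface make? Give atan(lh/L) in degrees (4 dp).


angle = atan(0.12/0.32) = 20.556 degrees


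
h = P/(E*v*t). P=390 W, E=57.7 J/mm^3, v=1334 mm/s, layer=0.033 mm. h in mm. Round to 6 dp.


h = 390 / (57.7*1334*0.033) = 0.153539 mm


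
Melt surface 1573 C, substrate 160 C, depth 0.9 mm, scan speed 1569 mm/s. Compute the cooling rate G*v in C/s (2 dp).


G = (1573-160)/0.9 = 1570.0 C/mm
CR = 1570.0 * 1569 = 2463330.0 C/s


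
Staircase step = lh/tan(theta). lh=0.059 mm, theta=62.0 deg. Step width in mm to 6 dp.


step = 0.059 / tan(62.0) = 0.031371 mm


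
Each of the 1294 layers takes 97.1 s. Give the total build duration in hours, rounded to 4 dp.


t = 1294 * 97.1 / 3600 = 34.9021 hrs


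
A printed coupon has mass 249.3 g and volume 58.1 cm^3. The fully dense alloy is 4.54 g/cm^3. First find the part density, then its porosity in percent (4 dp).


rho_part = 249.3 / 58.1 = 4.2908778 g/cm^3
Porosity = (1 - 4.2908778/4.54)*100 = 5.4873 %


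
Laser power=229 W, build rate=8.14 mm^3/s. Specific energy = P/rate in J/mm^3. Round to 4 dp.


SE = 229 / 8.14 = 28.1327 J/mm^3


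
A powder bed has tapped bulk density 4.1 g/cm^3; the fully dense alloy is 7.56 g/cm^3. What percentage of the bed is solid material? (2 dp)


Packing = (4.1/7.56)*100 = 54.23 %


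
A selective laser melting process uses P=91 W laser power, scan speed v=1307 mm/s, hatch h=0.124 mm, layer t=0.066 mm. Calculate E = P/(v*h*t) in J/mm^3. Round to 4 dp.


E = 91 / (1307*0.124*0.066) = 8.5075 J/mm^3


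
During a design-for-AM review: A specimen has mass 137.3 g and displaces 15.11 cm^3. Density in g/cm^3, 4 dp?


rho = 137.3 / 15.11 = 9.0867 g/cm^3


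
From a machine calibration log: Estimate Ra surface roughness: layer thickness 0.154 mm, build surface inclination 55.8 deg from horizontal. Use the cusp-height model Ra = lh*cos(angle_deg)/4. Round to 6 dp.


Ra = 0.154 * cos(55.8) / 4 = 0.02164 mm


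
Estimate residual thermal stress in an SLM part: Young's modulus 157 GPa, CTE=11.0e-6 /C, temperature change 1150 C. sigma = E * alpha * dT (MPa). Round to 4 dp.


sigma = 157*1000 * 11.0e-6 * 1150 = 1986.05 MPa


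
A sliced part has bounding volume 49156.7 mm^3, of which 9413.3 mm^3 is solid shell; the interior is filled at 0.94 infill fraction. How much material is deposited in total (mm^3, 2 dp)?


V_infill = (49156.7 - 9413.3) * 0.94 = 37358.8
V_total = 9413.3 + 37358.8 = 46772.1 mm^3


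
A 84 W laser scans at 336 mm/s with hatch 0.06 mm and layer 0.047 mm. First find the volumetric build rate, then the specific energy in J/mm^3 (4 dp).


Build rate = 336 * 0.06 * 0.047 = 0.94752 mm^3/s
SE = 84 / 0.94752 = 88.6525 J/mm^3


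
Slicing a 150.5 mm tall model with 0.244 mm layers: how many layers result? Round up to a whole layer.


Layers = ceil(150.5/0.244) = 617


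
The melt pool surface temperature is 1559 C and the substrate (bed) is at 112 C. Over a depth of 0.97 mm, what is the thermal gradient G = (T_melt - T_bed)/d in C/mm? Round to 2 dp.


G = (1559-112)/0.97 = 1491.75 C/mm


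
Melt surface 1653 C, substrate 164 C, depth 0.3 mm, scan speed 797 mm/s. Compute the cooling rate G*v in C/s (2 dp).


G = (1653-164)/0.3 = 4963.33333333 C/mm
CR = 4963.33333333 * 797 = 3955776.67 C/s


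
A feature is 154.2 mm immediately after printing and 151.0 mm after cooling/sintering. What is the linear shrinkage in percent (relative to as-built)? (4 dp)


Shrinkage = ((154.2-151.0)/154.2)*100 = 2.0752 %


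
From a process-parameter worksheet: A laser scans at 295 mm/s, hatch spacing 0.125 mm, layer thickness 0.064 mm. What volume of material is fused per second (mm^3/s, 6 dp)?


Rate = 295 * 0.125 * 0.064 = 2.36 mm^3/s


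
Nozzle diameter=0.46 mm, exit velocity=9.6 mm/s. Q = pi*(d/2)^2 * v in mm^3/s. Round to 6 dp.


A = pi*(0.46/2)^2 = 0.16619025 mm^2
Q = 0.16619025 * 9.6 = 1.595426 mm^3/s


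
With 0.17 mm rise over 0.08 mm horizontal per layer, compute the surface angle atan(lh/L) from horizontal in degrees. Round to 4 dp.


angle = atan(0.17/0.08) = 64.7989 degrees


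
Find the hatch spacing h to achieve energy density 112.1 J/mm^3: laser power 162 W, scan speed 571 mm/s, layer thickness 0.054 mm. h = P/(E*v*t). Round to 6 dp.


h = 162 / (112.1*571*0.054) = 0.046868 mm


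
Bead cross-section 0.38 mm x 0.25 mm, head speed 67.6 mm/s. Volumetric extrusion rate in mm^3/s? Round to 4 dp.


Rate = 0.38 * 0.25 * 67.6 = 6.422 mm^3/s


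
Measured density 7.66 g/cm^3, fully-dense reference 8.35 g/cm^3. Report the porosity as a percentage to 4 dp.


Porosity = (1-7.66/8.35)*100 = 8.2635 %


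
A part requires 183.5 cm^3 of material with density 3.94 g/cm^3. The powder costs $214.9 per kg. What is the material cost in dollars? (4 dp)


Mass = 183.5*3.94/1000 = 0.72299 kg
Cost = 0.72299 * 214.9 = 155.3706 $


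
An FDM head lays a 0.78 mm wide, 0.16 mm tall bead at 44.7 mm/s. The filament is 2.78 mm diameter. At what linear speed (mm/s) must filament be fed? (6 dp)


Q = 0.78 * 0.16 * 44.7 = 5.57856 mm^3/s
A_fil = pi*(2.78/2)^2 = 6.06987117 mm^2
v_feed = 5.57856 / 6.06987117 = 0.919057 mm/s


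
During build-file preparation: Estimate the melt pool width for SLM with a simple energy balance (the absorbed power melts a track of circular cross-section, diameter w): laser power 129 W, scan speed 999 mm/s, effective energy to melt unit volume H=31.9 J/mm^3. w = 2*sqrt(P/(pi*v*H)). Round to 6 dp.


w = 2*sqrt(129/(pi*999*31.9)) = 0.071791 mm


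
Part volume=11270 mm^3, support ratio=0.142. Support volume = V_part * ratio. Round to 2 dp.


V_support = 11270 * 0.142 = 1600.34 mm^3


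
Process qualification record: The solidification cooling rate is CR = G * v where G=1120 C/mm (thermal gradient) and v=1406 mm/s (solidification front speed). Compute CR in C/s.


CR = 1120 * 1406 = 1574720 C/s


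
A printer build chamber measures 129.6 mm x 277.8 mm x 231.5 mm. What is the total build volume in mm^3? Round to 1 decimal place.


V = 129.6 * 277.8 * 231.5 = 8334666.7 mm^3


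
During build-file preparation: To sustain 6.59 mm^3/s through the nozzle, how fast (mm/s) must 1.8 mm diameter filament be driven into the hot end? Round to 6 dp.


A = pi*(1.8/2)^2 = 2.54469
v = 6.59 / 2.54469 = 2.589706 mm/s


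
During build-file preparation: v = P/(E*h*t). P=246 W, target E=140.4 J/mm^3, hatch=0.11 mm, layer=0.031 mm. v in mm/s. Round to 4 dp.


v = 246 / (140.4*0.11*0.031) = 513.8231 mm/s


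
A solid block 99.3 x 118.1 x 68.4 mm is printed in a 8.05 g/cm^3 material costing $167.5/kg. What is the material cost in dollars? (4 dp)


V = 99.3 * 118.1 * 68.4 = 802149.372 mm^3 = 802.149372 cm^3
Mass = 802.149372 * 8.05 / 1000 = 6.45730244 kg
Cost = 6.45730244 * 167.5 = 1081.5982 $


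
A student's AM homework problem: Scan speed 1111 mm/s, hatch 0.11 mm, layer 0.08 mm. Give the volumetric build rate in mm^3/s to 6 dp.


Rate = 1111 * 0.11 * 0.08 = 9.7768 mm^3/s


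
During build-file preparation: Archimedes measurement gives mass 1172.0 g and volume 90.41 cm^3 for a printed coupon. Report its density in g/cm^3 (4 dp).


rho = 1172.0 / 90.41 = 12.9632 g/cm^3


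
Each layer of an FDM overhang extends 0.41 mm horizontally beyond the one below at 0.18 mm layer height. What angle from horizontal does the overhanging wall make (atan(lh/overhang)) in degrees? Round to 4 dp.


angle = atan(0.18/0.41) = 23.7026 degrees


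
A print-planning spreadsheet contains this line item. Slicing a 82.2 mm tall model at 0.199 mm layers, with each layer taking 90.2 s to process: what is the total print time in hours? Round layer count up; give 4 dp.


Layers = ceil(82.2/0.199) = 414
t = 414 * 90.2 / 3600 = 10.373 hrs


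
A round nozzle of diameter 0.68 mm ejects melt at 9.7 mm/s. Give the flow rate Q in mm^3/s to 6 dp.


A = pi*(0.68/2)^2 = 0.36316811 mm^2
Q = 0.36316811 * 9.7 = 3.522731 mm^3/s


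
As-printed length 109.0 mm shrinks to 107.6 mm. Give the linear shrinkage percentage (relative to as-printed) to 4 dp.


Shrinkage = ((109.0-107.6)/109.0)*100 = 1.2844 %


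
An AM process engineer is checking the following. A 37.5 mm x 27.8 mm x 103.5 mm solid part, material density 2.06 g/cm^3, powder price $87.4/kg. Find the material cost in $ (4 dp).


V = 37.5 * 27.8 * 103.5 = 107898.75 mm^3 = 107.89875 cm^3
Mass = 107.89875 * 2.06 / 1000 = 0.22227143 kg
Cost = 0.22227143 * 87.4 = 19.4265 $


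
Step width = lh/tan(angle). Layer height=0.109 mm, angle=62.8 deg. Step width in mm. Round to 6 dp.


step = 0.109 / tan(62.8) = 0.056018 mm


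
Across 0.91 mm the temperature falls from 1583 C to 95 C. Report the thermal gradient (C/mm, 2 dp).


G = (1583-95)/0.91 = 1635.16 C/mm


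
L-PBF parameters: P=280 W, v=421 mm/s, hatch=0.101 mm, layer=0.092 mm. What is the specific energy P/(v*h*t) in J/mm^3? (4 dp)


Build rate = 421 * 0.101 * 0.092 = 3.911932 mm^3/s
SE = 280 / 3.911932 = 71.5759 J/mm^3


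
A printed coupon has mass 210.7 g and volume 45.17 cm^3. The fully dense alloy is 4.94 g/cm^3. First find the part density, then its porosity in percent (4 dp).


rho_part = 210.7 / 45.17 = 4.6646004 g/cm^3
Porosity = (1 - 4.6646004/4.94)*100 = 5.5749 %


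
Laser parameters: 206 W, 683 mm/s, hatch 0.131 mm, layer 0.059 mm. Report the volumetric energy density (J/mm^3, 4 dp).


E = 206 / (683*0.131*0.059) = 39.0232 J/mm^3


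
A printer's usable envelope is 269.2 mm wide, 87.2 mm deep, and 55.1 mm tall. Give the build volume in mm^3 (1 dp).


V = 269.2 * 87.2 * 55.1 = 1293430.6 mm^3


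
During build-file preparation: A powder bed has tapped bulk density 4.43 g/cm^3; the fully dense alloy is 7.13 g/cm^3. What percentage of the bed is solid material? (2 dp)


Packing = (4.43/7.13)*100 = 62.13 %


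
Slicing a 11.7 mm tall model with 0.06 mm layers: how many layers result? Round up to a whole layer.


Layers = ceil(11.7/0.06) = 195


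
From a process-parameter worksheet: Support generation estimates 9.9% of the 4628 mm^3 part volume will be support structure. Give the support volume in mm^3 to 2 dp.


V_support = 4628 * 0.099 = 458.17 mm^3


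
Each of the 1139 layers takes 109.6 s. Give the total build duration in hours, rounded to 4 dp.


t = 1139 * 109.6 / 3600 = 34.6762 hrs


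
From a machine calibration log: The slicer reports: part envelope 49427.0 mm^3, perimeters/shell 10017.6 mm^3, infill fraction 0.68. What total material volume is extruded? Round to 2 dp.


V_infill = (49427.0 - 10017.6) * 0.68 = 26798.39
V_total = 10017.6 + 26798.39 = 36815.99 mm^3


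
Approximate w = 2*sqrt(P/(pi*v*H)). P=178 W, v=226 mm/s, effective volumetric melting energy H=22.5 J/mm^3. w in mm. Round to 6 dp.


w = 2*sqrt(178/(pi*226*22.5)) = 0.211115 mm


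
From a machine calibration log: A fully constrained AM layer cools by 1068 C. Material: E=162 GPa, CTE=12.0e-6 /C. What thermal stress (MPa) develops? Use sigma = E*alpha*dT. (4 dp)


sigma = 162*1000 * 12.0e-6 * 1068 = 2076.192 MPa


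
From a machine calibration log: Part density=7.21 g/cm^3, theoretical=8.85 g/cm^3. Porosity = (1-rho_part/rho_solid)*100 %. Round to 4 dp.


Porosity = (1-7.21/8.85)*100 = 18.5311 %


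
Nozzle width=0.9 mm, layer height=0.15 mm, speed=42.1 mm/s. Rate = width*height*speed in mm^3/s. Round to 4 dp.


Rate = 0.9 * 0.15 * 42.1 = 5.6835 mm^3/s


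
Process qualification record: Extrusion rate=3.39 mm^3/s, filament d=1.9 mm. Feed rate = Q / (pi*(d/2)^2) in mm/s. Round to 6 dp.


A = pi*(1.9/2)^2 = 2.835287
v = 3.39 / 2.835287 = 1.195646 mm/s


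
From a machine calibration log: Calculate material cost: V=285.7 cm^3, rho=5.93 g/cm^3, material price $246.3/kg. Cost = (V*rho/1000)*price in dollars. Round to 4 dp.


Mass = 285.7*5.93/1000 = 1.694201 kg
Cost = 1.694201 * 246.3 = 417.2817 $


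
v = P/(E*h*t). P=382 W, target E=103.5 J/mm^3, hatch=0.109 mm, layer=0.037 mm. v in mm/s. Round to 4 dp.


v = 382 / (103.5*0.109*0.037) = 915.1553 mm/s


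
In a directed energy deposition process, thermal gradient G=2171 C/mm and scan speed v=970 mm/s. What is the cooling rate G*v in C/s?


CR = 2171 * 970 = 2105870 C/s


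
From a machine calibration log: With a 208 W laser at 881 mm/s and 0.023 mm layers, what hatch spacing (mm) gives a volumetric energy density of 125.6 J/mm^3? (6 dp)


h = 208 / (125.6*881*0.023) = 0.081728 mm


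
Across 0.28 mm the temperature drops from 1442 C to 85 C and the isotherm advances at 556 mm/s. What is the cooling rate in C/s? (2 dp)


G = (1442-85)/0.28 = 4846.42857143 C/mm
CR = 4846.42857143 * 556 = 2694614.29 C/s


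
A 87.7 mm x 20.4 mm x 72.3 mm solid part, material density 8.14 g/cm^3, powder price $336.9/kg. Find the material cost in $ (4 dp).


V = 87.7 * 20.4 * 72.3 = 129350.484 mm^3 = 129.350484 cm^3
Mass = 129.350484 * 8.14 / 1000 = 1.05291294 kg
Cost = 1.05291294 * 336.9 = 354.7264 $


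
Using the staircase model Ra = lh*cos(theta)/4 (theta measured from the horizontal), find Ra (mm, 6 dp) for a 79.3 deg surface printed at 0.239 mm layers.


Ra = 0.239 * cos(79.3) / 4 = 0.011094 mm


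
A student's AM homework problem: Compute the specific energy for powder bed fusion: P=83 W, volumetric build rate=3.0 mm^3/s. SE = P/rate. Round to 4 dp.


SE = 83 / 3.0 = 27.6667 J/mm^3


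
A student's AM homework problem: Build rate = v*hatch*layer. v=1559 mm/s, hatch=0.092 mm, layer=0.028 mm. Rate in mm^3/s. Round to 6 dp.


Rate = 1559 * 0.092 * 0.028 = 4.015984 mm^3/s


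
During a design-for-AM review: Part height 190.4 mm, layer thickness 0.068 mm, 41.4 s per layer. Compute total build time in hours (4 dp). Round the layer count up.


Layers = ceil(190.4/0.068) = 2800
t = 2800 * 41.4 / 3600 = 32.2 hrs


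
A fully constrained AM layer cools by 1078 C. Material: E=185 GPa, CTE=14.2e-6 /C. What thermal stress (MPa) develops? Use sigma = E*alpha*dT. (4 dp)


sigma = 185*1000 * 14.2e-6 * 1078 = 2831.906 MPa


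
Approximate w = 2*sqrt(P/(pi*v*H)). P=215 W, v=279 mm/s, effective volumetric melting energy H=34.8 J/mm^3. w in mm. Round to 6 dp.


w = 2*sqrt(215/(pi*279*34.8)) = 0.167912 mm


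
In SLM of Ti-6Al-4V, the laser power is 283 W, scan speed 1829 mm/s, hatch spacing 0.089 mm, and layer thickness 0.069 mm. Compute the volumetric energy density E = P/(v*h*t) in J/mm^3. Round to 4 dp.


E = 283 / (1829*0.089*0.069) = 25.1961 J/mm^3


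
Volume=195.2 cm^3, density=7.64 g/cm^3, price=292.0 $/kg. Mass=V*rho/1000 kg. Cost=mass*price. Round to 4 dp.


Mass = 195.2*7.64/1000 = 1.491328 kg
Cost = 1.491328 * 292.0 = 435.4678 $


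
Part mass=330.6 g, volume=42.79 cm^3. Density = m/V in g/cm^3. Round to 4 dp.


rho = 330.6 / 42.79 = 7.7261 g/cm^3


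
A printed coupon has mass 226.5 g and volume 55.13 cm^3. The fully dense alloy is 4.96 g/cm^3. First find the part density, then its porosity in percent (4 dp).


rho_part = 226.5 / 55.13 = 4.10847089 g/cm^3
Porosity = (1 - 4.10847089/4.96)*100 = 17.1679 %


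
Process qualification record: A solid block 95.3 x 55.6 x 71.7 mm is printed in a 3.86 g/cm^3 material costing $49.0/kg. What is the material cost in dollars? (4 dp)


V = 95.3 * 55.6 * 71.7 = 379915.356 mm^3 = 379.915356 cm^3
Mass = 379.915356 * 3.86 / 1000 = 1.46647327 kg
Cost = 1.46647327 * 49.0 = 71.8572 $


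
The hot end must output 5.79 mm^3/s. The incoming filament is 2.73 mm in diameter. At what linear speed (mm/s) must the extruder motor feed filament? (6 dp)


A = pi*(2.73/2)^2 = 5.853494
v = 5.79 / 5.853494 = 0.989153 mm/s


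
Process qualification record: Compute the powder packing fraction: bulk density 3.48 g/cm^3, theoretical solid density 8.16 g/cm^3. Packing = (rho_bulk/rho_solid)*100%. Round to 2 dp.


Packing = (3.48/8.16)*100 = 42.65 %


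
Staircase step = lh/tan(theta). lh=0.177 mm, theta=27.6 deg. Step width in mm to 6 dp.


step = 0.177 / tan(27.6) = 0.33857 mm


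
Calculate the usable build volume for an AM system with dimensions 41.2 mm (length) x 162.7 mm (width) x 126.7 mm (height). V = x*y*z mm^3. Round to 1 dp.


V = 41.2 * 162.7 * 126.7 = 849300.5 mm^3


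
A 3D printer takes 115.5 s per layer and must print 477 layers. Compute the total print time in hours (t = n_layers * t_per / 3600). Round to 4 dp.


t = 477 * 115.5 / 3600 = 15.3038 hrs


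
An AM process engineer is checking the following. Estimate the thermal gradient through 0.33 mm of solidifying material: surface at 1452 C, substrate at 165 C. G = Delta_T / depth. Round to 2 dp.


G = (1452-165)/0.33 = 3900.0 C/mm


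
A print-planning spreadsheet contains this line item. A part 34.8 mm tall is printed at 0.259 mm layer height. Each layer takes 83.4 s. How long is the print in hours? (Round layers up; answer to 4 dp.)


Layers = ceil(34.8/0.259) = 135
t = 135 * 83.4 / 3600 = 3.1275 hrs


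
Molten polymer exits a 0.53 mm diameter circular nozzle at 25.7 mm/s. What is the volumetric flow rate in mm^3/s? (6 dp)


A = pi*(0.53/2)^2 = 0.22061834 mm^2
Q = 0.22061834 * 25.7 = 5.669891 mm^3/s


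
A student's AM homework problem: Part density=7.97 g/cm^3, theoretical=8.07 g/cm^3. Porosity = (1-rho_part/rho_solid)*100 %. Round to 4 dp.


Porosity = (1-7.97/8.07)*100 = 1.2392 %


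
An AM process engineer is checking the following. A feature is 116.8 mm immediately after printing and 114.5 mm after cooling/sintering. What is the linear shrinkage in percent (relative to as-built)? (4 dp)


Shrinkage = ((116.8-114.5)/116.8)*100 = 1.9692 %


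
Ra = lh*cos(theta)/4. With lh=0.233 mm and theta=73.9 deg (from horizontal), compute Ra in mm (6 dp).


Ra = 0.233 * cos(73.9) / 4 = 0.016154 mm


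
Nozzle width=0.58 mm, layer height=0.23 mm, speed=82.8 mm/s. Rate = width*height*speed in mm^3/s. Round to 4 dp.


Rate = 0.58 * 0.23 * 82.8 = 11.0455 mm^3/s


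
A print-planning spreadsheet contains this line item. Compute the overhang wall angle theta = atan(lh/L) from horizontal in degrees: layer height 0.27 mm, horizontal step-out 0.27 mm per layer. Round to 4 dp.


angle = atan(0.27/0.27) = 45.0 degrees


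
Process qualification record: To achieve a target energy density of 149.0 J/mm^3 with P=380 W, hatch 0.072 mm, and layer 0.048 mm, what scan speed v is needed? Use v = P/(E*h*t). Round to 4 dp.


v = 380 / (149.0*0.072*0.048) = 737.9443 mm/s


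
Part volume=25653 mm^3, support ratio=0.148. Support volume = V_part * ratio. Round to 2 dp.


V_support = 25653 * 0.148 = 3796.64 mm^3


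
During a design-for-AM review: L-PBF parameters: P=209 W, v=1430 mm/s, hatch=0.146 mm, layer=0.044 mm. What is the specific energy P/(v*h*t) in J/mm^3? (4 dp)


Build rate = 1430 * 0.146 * 0.044 = 9.18632 mm^3/s
SE = 209 / 9.18632 = 22.7512 J/mm^3


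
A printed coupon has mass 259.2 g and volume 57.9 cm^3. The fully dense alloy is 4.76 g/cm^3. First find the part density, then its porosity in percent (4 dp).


rho_part = 259.2 / 57.9 = 4.47668394 g/cm^3
Porosity = (1 - 4.47668394/4.76)*100 = 5.952 %


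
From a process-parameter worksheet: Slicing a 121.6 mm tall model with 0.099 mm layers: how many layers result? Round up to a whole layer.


Layers = ceil(121.6/0.099) = 1229


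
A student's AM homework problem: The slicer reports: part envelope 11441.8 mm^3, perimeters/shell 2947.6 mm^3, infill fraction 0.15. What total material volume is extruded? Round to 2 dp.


V_infill = (11441.8 - 2947.6) * 0.15 = 1274.13
V_total = 2947.6 + 1274.13 = 4221.73 mm^3


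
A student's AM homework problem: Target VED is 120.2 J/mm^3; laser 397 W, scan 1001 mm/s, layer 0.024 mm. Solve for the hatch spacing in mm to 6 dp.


h = 397 / (120.2*1001*0.024) = 0.13748 mm


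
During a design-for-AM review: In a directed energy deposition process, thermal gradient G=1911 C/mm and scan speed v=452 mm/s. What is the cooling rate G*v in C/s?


CR = 1911 * 452 = 863772 C/s


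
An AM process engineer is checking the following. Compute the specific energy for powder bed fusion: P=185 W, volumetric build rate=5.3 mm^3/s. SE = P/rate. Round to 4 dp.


SE = 185 / 5.3 = 34.9057 J/mm^3


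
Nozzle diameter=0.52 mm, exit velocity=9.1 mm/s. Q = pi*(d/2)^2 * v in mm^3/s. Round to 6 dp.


A = pi*(0.52/2)^2 = 0.21237166 mm^2
Q = 0.21237166 * 9.1 = 1.932582 mm^3/s


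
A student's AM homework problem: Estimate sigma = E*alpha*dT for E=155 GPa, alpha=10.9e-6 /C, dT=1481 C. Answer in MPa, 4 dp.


sigma = 155*1000 * 10.9e-6 * 1481 = 2502.1495 MPa


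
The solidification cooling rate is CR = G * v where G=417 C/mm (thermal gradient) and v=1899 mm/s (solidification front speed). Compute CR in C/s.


CR = 417 * 1899 = 791883 C/s


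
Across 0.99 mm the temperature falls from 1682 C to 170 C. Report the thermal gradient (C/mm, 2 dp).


G = (1682-170)/0.99 = 1527.27 C/mm


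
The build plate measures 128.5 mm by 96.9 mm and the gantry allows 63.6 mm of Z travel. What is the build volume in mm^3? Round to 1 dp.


V = 128.5 * 96.9 * 63.6 = 791924.9 mm^3


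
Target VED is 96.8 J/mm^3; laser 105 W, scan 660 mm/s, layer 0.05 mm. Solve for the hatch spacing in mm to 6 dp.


h = 105 / (96.8*660*0.05) = 0.03287 mm


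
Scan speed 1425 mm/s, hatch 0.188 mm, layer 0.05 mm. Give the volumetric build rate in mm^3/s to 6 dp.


Rate = 1425 * 0.188 * 0.05 = 13.395 mm^3/s


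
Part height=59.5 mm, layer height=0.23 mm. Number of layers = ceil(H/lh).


Layers = ceil(59.5/0.23) = 259


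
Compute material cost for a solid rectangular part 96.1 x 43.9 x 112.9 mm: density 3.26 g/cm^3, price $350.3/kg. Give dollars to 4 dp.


V = 96.1 * 43.9 * 112.9 = 476301.391 mm^3 = 476.301391 cm^3
Mass = 476.301391 * 3.26 / 1000 = 1.55274253 kg
Cost = 1.55274253 * 350.3 = 543.9257 $


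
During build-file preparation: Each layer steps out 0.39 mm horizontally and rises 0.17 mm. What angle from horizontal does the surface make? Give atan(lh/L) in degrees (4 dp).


angle = atan(0.17/0.39) = 23.5523 degrees


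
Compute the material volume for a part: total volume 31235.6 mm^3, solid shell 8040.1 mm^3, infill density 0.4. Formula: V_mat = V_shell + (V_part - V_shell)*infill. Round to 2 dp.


V_infill = (31235.6 - 8040.1) * 0.4 = 9278.2
V_total = 8040.1 + 9278.2 = 17318.3 mm^3


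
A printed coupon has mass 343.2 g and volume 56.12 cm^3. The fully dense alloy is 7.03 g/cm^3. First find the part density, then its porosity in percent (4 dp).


rho_part = 343.2 / 56.12 = 6.11546686 g/cm^3
Porosity = (1 - 6.11546686/7.03)*100 = 13.009 %


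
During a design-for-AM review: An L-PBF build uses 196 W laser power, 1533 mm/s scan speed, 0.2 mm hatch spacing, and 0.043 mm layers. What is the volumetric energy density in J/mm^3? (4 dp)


E = 196 / (1533*0.2*0.043) = 14.8667 J/mm^3


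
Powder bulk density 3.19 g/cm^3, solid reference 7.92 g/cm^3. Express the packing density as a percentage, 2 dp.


Packing = (3.19/7.92)*100 = 40.28 %


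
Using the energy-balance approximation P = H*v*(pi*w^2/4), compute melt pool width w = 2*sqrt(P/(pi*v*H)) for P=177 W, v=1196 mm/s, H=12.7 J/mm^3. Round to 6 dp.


w = 2*sqrt(177/(pi*1196*12.7)) = 0.121808 mm


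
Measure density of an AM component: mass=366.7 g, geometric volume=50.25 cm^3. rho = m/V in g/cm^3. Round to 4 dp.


rho = 366.7 / 50.25 = 7.2975 g/cm^3


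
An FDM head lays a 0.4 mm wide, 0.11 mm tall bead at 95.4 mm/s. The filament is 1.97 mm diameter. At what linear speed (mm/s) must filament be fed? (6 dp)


Q = 0.4 * 0.11 * 95.4 = 4.1976 mm^3/s
A_fil = pi*(1.97/2)^2 = 3.04805173 mm^2
v_feed = 4.1976 / 3.04805173 = 1.377142 mm/s


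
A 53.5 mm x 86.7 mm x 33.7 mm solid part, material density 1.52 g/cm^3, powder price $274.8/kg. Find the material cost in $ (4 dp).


V = 53.5 * 86.7 * 33.7 = 156315.765 mm^3 = 156.315765 cm^3
Mass = 156.315765 * 1.52 / 1000 = 0.23759996 kg
Cost = 0.23759996 * 274.8 = 65.2925 $


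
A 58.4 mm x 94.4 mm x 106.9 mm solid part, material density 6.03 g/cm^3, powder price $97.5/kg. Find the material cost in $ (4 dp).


V = 58.4 * 94.4 * 106.9 = 589335.424 mm^3 = 589.335424 cm^3
Mass = 589.335424 * 6.03 / 1000 = 3.55369261 kg
Cost = 3.55369261 * 97.5 = 346.485 $


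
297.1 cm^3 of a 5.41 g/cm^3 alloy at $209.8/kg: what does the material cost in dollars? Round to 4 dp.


Mass = 297.1*5.41/1000 = 1.607311 kg
Cost = 1.607311 * 209.8 = 337.2138 $


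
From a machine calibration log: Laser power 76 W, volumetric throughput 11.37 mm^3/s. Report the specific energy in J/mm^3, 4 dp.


SE = 76 / 11.37 = 6.6843 J/mm^3


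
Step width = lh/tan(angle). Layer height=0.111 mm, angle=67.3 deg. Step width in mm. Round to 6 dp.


step = 0.111 / tan(67.3) = 0.046432 mm


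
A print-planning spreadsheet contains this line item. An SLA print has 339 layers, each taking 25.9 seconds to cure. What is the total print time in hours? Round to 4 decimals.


t = 339 * 25.9 / 3600 = 2.4389 hrs


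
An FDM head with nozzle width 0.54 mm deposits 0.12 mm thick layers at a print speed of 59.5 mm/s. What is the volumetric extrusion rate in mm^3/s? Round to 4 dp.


Rate = 0.54 * 0.12 * 59.5 = 3.8556 mm^3/s


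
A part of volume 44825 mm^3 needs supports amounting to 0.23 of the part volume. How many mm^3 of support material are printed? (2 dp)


V_support = 44825 * 0.23 = 10309.75 mm^3


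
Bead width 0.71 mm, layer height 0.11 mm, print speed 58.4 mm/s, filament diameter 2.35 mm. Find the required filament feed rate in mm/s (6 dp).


Q = 0.71 * 0.11 * 58.4 = 4.56104 mm^3/s
A_fil = pi*(2.35/2)^2 = 4.33736136 mm^2
v_feed = 4.56104 / 4.33736136 = 1.05157 mm/s


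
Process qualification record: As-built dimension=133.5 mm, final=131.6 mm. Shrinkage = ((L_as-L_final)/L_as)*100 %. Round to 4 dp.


Shrinkage = ((133.5-131.6)/133.5)*100 = 1.4232 %


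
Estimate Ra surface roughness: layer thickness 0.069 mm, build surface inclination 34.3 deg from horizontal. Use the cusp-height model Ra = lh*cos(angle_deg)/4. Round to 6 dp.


Ra = 0.069 * cos(34.3) / 4 = 0.01425 mm


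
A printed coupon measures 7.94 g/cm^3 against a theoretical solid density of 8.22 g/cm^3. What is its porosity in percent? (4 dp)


Porosity = (1-7.94/8.22)*100 = 3.4063 %


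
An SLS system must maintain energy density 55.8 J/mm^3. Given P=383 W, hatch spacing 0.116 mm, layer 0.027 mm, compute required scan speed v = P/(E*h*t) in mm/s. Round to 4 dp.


v = 383 / (55.8*0.116*0.027) = 2191.5068 mm/s


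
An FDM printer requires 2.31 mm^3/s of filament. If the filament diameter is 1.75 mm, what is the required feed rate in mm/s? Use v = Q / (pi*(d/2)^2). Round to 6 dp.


A = pi*(1.75/2)^2 = 2.405282
v = 2.31 / 2.405282 = 0.960386 mm/s


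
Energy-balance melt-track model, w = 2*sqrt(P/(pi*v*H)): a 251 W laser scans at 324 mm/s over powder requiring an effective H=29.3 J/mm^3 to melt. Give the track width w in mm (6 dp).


w = 2*sqrt(251/(pi*324*29.3)) = 0.183479 mm


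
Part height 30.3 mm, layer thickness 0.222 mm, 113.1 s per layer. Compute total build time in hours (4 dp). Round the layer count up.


Layers = ceil(30.3/0.222) = 137
t = 137 * 113.1 / 3600 = 4.3041 hrs


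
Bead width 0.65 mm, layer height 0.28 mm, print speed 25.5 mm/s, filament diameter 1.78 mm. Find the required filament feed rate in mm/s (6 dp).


Q = 0.65 * 0.28 * 25.5 = 4.641 mm^3/s
A_fil = pi*(1.78/2)^2 = 2.48845554 mm^2
v_feed = 4.641 / 2.48845554 = 1.865012 mm/s


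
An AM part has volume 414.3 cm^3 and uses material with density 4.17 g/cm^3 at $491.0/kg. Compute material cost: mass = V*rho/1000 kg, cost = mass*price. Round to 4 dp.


Mass = 414.3*4.17/1000 = 1.727631 kg
Cost = 1.727631 * 491.0 = 848.2668 $


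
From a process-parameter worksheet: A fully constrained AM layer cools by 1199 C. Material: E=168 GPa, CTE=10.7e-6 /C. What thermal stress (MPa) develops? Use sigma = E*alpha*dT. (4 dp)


sigma = 168*1000 * 10.7e-6 * 1199 = 2155.3224 MPa


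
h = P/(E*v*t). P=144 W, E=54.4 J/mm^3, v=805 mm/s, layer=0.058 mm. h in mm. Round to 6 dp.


h = 144 / (54.4*805*0.058) = 0.056694 mm


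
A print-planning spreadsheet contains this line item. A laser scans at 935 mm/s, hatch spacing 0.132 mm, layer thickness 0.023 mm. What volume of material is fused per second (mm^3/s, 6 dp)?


Rate = 935 * 0.132 * 0.023 = 2.83866 mm^3/s


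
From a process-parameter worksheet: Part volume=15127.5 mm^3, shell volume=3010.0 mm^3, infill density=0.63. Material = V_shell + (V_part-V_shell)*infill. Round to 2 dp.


V_infill = (15127.5 - 3010.0) * 0.63 = 7634.03
V_total = 3010.0 + 7634.03 = 10644.03 mm^3


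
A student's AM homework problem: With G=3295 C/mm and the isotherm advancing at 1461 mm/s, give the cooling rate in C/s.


CR = 3295 * 1461 = 4813995 C/s


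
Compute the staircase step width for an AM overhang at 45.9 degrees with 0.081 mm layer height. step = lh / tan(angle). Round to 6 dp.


step = 0.081 / tan(45.9) = 0.078494 mm


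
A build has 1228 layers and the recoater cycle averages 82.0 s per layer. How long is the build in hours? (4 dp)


t = 1228 * 82.0 / 3600 = 27.9711 hrs


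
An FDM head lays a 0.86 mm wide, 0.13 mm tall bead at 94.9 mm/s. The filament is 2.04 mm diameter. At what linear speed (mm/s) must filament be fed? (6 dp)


Q = 0.86 * 0.13 * 94.9 = 10.60982 mm^3/s
A_fil = pi*(2.04/2)^2 = 3.268513 mm^2
v_feed = 10.60982 / 3.268513 = 3.246069 mm/s


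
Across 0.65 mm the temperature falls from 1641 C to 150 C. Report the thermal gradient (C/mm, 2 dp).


G = (1641-150)/0.65 = 2293.85 C/mm


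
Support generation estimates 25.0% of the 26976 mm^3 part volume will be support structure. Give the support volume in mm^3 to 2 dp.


V_support = 26976 * 0.25 = 6744.0 mm^3


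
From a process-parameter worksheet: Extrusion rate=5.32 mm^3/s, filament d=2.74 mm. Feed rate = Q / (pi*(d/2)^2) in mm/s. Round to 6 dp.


A = pi*(2.74/2)^2 = 5.896455
v = 5.32 / 5.896455 = 0.902237 mm/s


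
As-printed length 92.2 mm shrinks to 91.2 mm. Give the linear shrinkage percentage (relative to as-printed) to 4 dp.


Shrinkage = ((92.2-91.2)/92.2)*100 = 1.0846 %


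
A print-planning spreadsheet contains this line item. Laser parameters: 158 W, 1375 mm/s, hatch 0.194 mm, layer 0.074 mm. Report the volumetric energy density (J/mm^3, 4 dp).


E = 158 / (1375*0.194*0.074) = 8.0043 J/mm^3


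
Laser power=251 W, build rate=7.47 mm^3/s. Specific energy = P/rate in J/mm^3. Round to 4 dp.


SE = 251 / 7.47 = 33.6011 J/mm^3


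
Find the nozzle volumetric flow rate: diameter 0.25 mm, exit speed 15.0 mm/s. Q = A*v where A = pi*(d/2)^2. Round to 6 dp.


A = pi*(0.25/2)^2 = 0.04908739 mm^2
Q = 0.04908739 * 15.0 = 0.736311 mm^3/s


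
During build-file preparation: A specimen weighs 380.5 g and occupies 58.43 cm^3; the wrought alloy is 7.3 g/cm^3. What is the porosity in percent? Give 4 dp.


rho_part = 380.5 / 58.43 = 6.51206572 g/cm^3
Porosity = (1 - 6.51206572/7.3)*100 = 10.7936 %


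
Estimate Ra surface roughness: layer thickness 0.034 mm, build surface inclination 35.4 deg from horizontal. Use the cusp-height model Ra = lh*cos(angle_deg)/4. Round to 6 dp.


Ra = 0.034 * cos(35.4) / 4 = 0.006929 mm


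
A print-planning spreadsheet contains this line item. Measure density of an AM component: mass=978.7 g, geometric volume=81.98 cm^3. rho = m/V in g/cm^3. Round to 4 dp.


rho = 978.7 / 81.98 = 11.9383 g/cm^3


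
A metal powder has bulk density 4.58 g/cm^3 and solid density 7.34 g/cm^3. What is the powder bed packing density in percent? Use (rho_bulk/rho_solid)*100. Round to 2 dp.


Packing = (4.58/7.34)*100 = 62.4 %


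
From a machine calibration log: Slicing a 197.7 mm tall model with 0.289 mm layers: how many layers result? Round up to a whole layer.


Layers = ceil(197.7/0.289) = 685


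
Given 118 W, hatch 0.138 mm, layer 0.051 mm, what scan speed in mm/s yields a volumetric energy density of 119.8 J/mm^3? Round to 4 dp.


v = 118 / (119.8*0.138*0.051) = 139.951 mm/s


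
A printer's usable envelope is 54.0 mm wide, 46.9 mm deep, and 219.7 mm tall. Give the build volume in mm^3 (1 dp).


V = 54.0 * 46.9 * 219.7 = 556412.2 mm^3


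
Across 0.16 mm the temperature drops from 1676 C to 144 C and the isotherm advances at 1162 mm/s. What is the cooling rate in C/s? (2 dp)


G = (1676-144)/0.16 = 9575.0 C/mm
CR = 9575.0 * 1162 = 11126150.0 C/s


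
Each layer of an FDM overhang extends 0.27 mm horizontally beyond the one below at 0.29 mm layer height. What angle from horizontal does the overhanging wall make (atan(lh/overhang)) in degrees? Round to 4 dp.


angle = atan(0.29/0.27) = 47.0454 degrees


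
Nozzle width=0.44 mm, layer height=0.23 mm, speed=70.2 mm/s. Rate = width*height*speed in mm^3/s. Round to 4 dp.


Rate = 0.44 * 0.23 * 70.2 = 7.1042 mm^3/s


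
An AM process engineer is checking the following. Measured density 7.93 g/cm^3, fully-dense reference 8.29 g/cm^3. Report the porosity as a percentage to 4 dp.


Porosity = (1-7.93/8.29)*100 = 4.3426 %


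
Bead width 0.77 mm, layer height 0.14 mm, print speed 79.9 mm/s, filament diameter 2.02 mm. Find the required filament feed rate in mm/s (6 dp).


Q = 0.77 * 0.14 * 79.9 = 8.61322 mm^3/s
A_fil = pi*(2.02/2)^2 = 3.20473867 mm^2
v_feed = 8.61322 / 3.20473867 = 2.687651 mm/s


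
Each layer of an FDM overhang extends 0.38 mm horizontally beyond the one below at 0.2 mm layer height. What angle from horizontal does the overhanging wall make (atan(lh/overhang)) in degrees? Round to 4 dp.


angle = atan(0.2/0.38) = 27.7585 degrees


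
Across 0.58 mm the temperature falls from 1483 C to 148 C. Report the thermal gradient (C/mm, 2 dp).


G = (1483-148)/0.58 = 2301.72 C/mm


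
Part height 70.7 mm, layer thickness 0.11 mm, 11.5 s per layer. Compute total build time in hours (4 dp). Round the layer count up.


Layers = ceil(70.7/0.11) = 643
t = 643 * 11.5 / 3600 = 2.054 hrs


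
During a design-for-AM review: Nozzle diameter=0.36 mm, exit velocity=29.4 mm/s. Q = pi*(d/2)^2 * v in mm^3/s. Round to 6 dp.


A = pi*(0.36/2)^2 = 0.1017876 mm^2
Q = 0.1017876 * 29.4 = 2.992555 mm^3/s


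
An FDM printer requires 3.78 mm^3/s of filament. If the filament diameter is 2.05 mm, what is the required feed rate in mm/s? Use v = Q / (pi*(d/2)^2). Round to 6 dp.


A = pi*(2.05/2)^2 = 3.300636
v = 3.78 / 3.300636 = 1.145234 mm/s


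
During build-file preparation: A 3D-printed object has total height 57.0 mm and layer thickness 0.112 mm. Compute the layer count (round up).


Layers = ceil(57.0/0.112) = 509


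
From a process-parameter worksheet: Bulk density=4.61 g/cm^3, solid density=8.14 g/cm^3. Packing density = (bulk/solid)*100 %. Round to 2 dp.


Packing = (4.61/8.14)*100 = 56.63 %


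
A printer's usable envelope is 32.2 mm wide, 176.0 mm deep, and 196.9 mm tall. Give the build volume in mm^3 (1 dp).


V = 32.2 * 176.0 * 196.9 = 1115871.7 mm^3


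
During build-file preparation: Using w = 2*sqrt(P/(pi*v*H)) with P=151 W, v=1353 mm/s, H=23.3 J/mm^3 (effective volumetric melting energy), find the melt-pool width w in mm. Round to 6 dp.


w = 2*sqrt(151/(pi*1353*23.3)) = 0.078094 mm


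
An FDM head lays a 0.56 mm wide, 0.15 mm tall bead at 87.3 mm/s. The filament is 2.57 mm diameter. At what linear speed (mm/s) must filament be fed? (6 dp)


Q = 0.56 * 0.15 * 87.3 = 7.3332 mm^3/s
A_fil = pi*(2.57/2)^2 = 5.18747633 mm^2
v_feed = 7.3332 / 5.18747633 = 1.413635 mm/s


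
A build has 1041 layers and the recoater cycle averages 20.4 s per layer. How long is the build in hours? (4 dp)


t = 1041 * 20.4 / 3600 = 5.899 hrs


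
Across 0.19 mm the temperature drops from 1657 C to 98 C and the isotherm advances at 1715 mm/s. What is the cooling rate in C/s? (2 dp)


G = (1657-98)/0.19 = 8205.26315789 C/mm
CR = 8205.26315789 * 1715 = 14072026.32 C/s


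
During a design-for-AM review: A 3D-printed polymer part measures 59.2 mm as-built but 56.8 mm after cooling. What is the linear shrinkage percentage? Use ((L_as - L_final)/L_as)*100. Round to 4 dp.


Shrinkage = ((59.2-56.8)/59.2)*100 = 4.0541 %


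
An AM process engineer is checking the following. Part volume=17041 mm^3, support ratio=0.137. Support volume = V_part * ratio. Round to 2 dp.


V_support = 17041 * 0.137 = 2334.62 mm^3


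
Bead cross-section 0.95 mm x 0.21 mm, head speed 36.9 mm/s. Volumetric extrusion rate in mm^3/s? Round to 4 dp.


Rate = 0.95 * 0.21 * 36.9 = 7.3616 mm^3/s


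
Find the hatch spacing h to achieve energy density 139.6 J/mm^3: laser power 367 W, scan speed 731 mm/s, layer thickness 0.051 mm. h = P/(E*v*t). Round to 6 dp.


h = 367 / (139.6*731*0.051) = 0.070517 mm


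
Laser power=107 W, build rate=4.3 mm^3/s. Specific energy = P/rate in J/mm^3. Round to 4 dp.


SE = 107 / 4.3 = 24.8837 J/mm^3


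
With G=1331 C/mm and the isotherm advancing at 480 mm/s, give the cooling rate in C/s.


CR = 1331 * 480 = 638880 C/s


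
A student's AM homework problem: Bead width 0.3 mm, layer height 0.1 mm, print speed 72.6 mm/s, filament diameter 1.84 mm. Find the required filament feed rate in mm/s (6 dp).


Q = 0.3 * 0.1 * 72.6 = 2.178 mm^3/s
A_fil = pi*(1.84/2)^2 = 2.65904402 mm^2
v_feed = 2.178 / 2.65904402 = 0.819091 mm/s


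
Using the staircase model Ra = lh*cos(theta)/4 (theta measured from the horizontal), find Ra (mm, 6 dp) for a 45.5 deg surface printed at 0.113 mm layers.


Ra = 0.113 * cos(45.5) / 4 = 0.019801 mm


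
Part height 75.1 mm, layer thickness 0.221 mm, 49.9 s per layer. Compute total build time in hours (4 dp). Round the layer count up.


Layers = ceil(75.1/0.221) = 340
t = 340 * 49.9 / 3600 = 4.7128 hrs
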